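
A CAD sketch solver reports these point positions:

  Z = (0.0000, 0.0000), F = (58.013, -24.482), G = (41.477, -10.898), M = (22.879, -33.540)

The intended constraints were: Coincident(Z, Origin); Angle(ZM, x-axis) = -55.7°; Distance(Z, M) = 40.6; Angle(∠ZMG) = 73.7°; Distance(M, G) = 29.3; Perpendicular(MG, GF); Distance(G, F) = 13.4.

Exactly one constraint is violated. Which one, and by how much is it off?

Distance(G, F) = 13.4 — off by 8.00.

Z = (0.00, 0.00) ✓; ZM at -55.70° ✓; |ZM| = 40.60 ✓; ∠ZMG = 73.70° ✓; |MG| = 29.30 ✓; ∠(MG, GF) = 90.00° ✓; |GF| = 21.40 ✗.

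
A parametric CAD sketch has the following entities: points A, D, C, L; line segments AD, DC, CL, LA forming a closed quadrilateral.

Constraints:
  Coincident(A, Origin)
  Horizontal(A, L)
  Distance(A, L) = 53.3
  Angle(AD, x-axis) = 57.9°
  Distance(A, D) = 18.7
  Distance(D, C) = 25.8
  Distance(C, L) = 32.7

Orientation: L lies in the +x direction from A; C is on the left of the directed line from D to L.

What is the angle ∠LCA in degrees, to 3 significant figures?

89.2°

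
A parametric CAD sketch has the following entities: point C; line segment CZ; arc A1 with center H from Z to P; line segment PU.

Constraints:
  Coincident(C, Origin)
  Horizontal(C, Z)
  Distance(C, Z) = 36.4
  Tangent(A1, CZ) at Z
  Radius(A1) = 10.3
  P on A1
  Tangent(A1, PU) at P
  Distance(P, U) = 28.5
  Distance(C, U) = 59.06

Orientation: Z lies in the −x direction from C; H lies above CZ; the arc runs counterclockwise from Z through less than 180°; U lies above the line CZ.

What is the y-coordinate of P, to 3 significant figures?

16.0

Checks: |HP| = 10.30 ✓; ∠(HP, PU) = 90.00° ✓; |PU| = 28.50 ✓; |CU| = 59.06 ✓.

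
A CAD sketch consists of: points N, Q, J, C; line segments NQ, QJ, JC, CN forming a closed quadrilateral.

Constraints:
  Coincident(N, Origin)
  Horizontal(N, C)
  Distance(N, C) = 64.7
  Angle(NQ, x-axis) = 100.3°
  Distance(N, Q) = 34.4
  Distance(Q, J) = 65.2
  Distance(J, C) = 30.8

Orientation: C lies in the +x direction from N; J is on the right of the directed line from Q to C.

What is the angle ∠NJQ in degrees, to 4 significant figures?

26.74°

N is at the origin; N and C share the same y with |NC| = 64.7 and C in +x, so C = (64.7, 0). NQ runs at 100.3° with |NQ| = 34.4, so Q = (-6.151, 33.85). J is determined by |QJ| = 65.2 and |JC| = 30.8 together: it lies at the intersection of circle(Q, 65.2) and circle(C, 30.8). With |QC| = 78.52, the foot of the radical line on QC is 60.29 from Q and the perpendicular offset is √(65.2² − 60.29²) = 24.82. Taking the right-of-QC solution: J = (37.55, -14.54).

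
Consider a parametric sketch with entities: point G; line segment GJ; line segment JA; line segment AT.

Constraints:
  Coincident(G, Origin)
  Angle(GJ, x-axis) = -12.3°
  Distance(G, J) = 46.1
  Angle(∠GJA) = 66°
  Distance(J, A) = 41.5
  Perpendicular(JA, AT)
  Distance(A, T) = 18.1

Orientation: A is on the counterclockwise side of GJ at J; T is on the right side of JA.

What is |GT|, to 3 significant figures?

64.4

∠GJA = 66.0°, so JA runs at -12.3° + (180° − 66.0°) = 102° from the x-axis; with |JA| = 41.5, A = J + 41.5·(cos 102°, sin 102°) = (36.6, 30.8). JA ⟂ AT; with |AT| = 18.1 on the right of JA, T = A + 18.1·(0.979, 0.203) = (54.4, 34.5). Then |GT| = |T − G| = 64.4.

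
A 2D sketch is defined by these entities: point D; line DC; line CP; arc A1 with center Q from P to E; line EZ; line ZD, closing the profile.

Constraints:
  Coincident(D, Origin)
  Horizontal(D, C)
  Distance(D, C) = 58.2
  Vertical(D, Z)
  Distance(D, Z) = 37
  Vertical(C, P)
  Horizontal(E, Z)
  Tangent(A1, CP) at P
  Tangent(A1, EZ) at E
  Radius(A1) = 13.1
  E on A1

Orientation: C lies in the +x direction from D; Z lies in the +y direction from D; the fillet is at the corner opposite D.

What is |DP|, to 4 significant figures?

62.92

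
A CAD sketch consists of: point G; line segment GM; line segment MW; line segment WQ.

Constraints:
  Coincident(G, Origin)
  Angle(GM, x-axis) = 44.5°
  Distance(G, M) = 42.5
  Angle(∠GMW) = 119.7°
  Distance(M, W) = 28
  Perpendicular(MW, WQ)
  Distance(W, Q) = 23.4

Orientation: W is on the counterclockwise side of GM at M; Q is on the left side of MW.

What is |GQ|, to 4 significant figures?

50.89

G is at the origin; GM runs at 44.5° with length 42.5, so M = 42.5·(cos 44.5°, sin 44.5°) = (30.31, 29.79). ∠GMW = 119.7°, so MW runs at 44.5° + (180° − 119.7°) = 104.8° from the x-axis; with |MW| = 28.0, W = M + 28.0·(cos 104.8°, sin 104.8°) = (23.16, 56.86). MW is perpendicular to WQ; with |WQ| = 23.4 on the left of MW, Q = W + 23.4·(-0.9668, -0.2554) = (0.5370, 50.88). Then |GQ| = |Q − G| = 50.89.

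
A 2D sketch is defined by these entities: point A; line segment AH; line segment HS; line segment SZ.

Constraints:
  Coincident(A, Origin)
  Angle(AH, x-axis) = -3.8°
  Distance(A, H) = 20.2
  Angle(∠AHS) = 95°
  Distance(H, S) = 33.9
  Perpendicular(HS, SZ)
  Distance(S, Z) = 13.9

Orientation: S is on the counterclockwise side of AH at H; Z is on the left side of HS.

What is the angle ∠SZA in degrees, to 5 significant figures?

99.899°

∠AHS = 95.0°, so HS runs at -3.8° + (180° − 95.0°) = 81.200° from the x-axis; with |HS| = 33.9, S = H + 33.9·(cos 81.200°, sin 81.200°) = (25.342, 32.162). HS is perpendicular to SZ; with |SZ| = 13.9 on the left of HS, Z = S + 13.9·(-0.98823, 0.15299) = (11.605, 34.289). Then cos ∠SZA = ZS·ZA / (|ZS||ZA|), giving 99.899°.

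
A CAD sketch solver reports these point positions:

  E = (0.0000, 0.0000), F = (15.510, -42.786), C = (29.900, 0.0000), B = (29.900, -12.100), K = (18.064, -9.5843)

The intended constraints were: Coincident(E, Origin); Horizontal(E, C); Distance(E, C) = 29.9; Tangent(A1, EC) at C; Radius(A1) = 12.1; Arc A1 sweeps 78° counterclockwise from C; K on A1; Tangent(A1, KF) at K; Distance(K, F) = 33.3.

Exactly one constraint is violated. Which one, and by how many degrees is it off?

Tangent(A1, KF) at K — off by 7.60°.

E = (0.00, 0.00) ✓; E.y = 0.00, C.y = 0.00 ✓; |EC| = 29.90 ✓; ∠(BC, CE) = 90.00° ✓; |BC| = 12.10 ✓; bearing(B→K) − bearing(B→C) = 78.00° ✓; |BK| = 12.10 ✓; ∠(BK, KF) = 82.40° ✗; |KF| = 33.30 ✓.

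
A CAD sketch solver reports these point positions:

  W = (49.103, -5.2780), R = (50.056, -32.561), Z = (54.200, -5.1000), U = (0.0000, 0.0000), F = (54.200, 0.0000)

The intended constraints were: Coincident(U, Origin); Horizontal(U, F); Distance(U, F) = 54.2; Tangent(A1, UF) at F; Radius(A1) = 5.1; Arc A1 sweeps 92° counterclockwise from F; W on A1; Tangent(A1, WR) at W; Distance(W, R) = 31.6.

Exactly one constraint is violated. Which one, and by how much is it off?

Distance(W, R) = 31.6 — off by 4.30.

U = (0.00, 0.00) ✓; U.y = 0.00, F.y = 0.00 ✓; |UF| = 54.20 ✓; ∠(ZF, FU) = 90.00° ✓; |ZF| = 5.100 ✓; bearing(Z→W) − bearing(Z→F) = 92.00° ✓; |ZW| = 5.100 ✓; ∠(ZW, WR) = 90.00° ✓; |WR| = 27.30 ✗.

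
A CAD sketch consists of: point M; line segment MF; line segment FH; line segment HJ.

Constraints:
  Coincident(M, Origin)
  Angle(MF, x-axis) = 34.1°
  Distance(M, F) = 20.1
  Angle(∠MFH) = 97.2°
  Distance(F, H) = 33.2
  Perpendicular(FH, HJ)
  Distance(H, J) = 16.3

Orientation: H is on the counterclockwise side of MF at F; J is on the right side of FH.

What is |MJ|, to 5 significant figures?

50.885

∠MFH = 97.2°, so FH runs at 34.1° + (180° − 97.2°) = 116.90° from the x-axis; with |FH| = 33.2, H = F + 33.2·(cos 116.90°, sin 116.90°) = (1.6232, 40.877). FH is perpendicular to HJ; with |HJ| = 16.3 on the right of FH, J = H + 16.3·(0.89180, 0.45243) = (16.159, 48.251). Then |MJ| = |J − M| = 50.885.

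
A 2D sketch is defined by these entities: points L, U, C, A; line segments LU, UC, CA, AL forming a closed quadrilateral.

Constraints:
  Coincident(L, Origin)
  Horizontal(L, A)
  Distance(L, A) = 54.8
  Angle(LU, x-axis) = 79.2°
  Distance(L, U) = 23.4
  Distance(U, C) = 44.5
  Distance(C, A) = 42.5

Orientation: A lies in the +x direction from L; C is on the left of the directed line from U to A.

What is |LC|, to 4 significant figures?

61.05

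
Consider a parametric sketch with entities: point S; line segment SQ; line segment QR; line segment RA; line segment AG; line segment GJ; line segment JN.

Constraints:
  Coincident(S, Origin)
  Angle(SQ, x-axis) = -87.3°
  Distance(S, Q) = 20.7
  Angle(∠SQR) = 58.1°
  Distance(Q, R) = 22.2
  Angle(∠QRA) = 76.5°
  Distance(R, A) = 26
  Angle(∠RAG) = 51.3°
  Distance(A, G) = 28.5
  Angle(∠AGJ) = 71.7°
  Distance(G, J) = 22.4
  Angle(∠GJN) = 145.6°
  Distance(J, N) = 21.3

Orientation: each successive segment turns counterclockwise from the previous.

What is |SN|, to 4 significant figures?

33.89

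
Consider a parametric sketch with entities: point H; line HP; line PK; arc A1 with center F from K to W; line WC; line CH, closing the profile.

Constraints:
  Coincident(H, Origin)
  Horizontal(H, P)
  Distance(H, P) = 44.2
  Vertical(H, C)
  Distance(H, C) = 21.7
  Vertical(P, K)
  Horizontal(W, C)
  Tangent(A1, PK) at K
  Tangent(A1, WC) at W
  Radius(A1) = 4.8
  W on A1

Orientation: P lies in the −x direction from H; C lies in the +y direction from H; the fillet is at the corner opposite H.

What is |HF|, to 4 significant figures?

42.87

HC is vertical with |HC| = 21.7 and C on the +y side, so C = (0.000, 21.70). The virtual corner opposite H is at (-44.20, 21.70). Tangency of A1 to PK means the radius FK is perpendicular to PK and since A1 is tangent to WC there, FW ⟂ WC, with radius 4.8, so the center F sits 4.8 in from both sides at F = (-39.40, 16.90). Then |HF| = |F − H| = 42.87.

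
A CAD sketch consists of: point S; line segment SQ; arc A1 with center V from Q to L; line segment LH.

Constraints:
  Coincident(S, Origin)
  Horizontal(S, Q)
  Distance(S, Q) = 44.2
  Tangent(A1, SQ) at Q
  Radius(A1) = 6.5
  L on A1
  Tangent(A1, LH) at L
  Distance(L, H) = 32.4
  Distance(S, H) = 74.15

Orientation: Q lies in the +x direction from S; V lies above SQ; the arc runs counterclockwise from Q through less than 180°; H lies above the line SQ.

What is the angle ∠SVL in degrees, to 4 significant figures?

136.6°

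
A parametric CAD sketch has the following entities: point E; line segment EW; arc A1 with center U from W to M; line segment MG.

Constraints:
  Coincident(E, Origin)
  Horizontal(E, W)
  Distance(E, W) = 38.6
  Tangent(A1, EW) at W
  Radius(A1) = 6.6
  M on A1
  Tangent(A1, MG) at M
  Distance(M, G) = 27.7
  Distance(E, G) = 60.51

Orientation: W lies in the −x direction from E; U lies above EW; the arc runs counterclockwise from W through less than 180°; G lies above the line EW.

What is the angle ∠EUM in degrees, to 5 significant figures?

49.599°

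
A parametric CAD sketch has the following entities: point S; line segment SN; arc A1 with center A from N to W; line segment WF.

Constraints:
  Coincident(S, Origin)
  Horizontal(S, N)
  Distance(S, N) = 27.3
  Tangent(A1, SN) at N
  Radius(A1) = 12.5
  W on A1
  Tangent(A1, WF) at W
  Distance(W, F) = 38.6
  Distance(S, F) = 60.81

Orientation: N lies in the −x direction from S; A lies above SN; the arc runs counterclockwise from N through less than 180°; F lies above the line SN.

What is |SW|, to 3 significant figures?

23.2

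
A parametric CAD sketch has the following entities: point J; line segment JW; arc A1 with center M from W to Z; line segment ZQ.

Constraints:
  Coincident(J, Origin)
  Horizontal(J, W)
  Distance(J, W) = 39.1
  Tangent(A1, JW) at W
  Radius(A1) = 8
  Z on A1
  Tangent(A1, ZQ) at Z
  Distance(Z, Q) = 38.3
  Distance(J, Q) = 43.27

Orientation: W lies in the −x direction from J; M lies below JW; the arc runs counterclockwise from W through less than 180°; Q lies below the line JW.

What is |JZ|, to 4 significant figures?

46.66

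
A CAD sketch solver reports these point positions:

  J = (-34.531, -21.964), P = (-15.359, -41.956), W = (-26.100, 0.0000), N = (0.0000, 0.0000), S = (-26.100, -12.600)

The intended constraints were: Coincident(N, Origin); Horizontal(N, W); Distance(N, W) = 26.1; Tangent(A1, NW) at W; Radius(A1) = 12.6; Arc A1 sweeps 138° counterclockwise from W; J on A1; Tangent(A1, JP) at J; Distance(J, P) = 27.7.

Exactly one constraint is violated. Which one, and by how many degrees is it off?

Tangent(A1, JP) at J — off by 4.20°.

N = (0.00, 0.00) ✓; N.y = 0.00, W.y = 0.00 ✓; |NW| = 26.10 ✓; ∠(SW, WN) = 90.00° ✓; |SW| = 12.60 ✓; bearing(S→J) − bearing(S→W) = 138.0° ✓; |SJ| = 12.60 ✓; ∠(SJ, JP) = 94.20° ✗; |JP| = 27.70 ✓.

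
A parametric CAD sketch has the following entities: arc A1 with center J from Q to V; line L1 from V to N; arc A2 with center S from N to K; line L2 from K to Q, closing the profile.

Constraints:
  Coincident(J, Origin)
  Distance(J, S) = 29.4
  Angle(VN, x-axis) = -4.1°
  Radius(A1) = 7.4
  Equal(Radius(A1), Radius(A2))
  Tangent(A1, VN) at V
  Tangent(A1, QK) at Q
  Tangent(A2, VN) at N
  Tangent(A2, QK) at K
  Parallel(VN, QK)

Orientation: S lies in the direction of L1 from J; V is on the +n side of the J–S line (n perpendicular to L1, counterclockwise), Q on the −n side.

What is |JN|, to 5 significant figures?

30.317

The slot axis is L1's direction at -4.1°, so u = (cos -4.1°, sin -4.1°) = (0.99744, -0.071497) and n = (−sin -4.1°, cos -4.1°) = (0.071497, 0.99744). J is at the origin and S lies 29.4 along u from J, so S = 29.4·u = (29.325, -2.1020). Tangency of A1 to both parallel lines with radius 7.4 puts V and Q at J ± 7.4·n: V = (0.52908, 7.3811), Q = (-0.52908, -7.3811). Equal radii place N and K the same way about S: N = S + 7.4·n = (29.854, 5.2790), K = S − 7.4·n = (28.796, -9.4831). Then |JN| = |N − J| = 30.317.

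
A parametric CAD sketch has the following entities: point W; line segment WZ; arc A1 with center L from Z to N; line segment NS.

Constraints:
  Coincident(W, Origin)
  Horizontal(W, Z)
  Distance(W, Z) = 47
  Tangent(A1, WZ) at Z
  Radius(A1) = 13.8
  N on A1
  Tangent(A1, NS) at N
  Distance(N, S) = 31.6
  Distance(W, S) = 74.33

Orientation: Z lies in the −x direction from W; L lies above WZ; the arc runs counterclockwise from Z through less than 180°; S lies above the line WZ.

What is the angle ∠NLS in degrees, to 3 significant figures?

66.4°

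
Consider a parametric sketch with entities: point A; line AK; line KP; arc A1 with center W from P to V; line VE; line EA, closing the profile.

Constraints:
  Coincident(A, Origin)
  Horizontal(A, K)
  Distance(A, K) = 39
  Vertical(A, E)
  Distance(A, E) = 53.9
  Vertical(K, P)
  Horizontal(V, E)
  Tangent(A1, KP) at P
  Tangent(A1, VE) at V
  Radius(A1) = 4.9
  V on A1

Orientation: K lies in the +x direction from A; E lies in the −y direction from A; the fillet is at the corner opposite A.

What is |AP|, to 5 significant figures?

62.626

The virtual corner opposite A is at (39.000, -53.900). A1 meets KP tangentially, so WP is at right angles to KP and since A1 is tangent to VE there, WV ⟂ VE, with radius 4.9, so the center W sits 4.9 in from both sides at W = (34.100, -49.000). That places the tangent points at P = (39.000, -49.000) on KP and V = (34.100, -53.900) on VE. Then |AP| = |P − A| = 62.626.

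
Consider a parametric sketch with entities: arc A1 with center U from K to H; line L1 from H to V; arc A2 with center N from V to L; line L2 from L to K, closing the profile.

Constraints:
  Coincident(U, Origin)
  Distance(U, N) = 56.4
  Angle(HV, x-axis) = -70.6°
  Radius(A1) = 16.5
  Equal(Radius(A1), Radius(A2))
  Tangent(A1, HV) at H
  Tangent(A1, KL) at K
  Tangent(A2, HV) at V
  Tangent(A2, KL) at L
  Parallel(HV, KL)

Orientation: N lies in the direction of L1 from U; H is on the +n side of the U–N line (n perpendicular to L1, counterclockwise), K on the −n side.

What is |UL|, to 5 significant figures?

58.764

The slot axis is L1's direction at -70.6°, so u = (cos -70.6°, sin -70.6°) = (0.33216, -0.94322) and n = (−sin -70.6°, cos -70.6°) = (0.94322, 0.33216). U is at the origin and N lies 56.4 along u from U, so N = 56.4·u = (18.734, -53.198). Tangency of A1 to both parallel lines with radius 16.5 puts H and K at U ± 16.5·n: H = (15.563, 5.4807), K = (-15.563, -5.4807). Equal radii place V and L the same way about N: V = N + 16.5·n = (34.297, -47.717), L = N − 16.5·n = (3.1707, -58.678). Then |UL| = |L − U| = 58.764.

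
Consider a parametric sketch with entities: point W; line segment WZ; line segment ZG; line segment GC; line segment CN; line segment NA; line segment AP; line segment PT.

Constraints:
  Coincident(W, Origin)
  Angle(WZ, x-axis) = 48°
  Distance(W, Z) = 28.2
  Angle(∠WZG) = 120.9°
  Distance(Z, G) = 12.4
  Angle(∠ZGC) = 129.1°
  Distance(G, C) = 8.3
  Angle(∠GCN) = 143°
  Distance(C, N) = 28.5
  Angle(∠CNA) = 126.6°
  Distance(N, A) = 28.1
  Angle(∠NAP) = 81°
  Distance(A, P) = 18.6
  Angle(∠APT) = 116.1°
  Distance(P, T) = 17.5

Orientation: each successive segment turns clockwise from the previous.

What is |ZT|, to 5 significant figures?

22.019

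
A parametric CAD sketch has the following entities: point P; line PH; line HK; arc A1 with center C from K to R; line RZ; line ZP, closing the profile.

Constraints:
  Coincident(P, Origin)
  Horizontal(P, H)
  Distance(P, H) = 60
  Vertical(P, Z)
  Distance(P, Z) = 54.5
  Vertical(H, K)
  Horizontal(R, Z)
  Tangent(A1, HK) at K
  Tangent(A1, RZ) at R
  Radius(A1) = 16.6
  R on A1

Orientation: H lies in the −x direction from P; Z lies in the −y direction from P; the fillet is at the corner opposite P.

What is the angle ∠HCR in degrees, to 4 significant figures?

156.3°

The virtual corner opposite P is at (-60.00, -54.50). Tangency of A1 to HK means the radius CK is perpendicular to HK and the tangent condition forces CR to be normal to RZ, with radius 16.6, so the center C sits 16.6 in from both sides at C = (-43.40, -37.90). That places the tangent points at K = (-60.00, -37.90) on HK and R = (-43.40, -54.50) on RZ. Then cos ∠HCR = CH·CR / (|CH||CR|), giving 156.3°.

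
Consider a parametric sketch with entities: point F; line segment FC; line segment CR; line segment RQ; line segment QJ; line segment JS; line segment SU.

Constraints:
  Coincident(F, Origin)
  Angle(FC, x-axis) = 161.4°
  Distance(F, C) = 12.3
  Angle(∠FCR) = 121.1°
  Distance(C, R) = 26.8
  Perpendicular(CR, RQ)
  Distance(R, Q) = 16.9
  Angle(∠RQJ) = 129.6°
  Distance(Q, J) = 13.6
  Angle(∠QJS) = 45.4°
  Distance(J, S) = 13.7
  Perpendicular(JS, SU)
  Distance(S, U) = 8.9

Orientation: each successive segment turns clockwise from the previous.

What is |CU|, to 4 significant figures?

29.28

F is at the origin; FC runs at 161.4° with length 12.3, so C = (-11.66, 3.923). ∠FCR = 121.1° gives CR at 102.5° from the x-axis; with |CR| = 26.8, R = (-17.46, 30.09). CR is perpendicular to RQ, so RQ runs at 12.50°; with |RQ| = 16.9, Q = (-0.9587, 33.75). ∠RQJ = 129.6° gives QJ at -37.90° from the x-axis; with |QJ| = 13.6, J = (9.773, 25.39). ∠QJS = 45.4° gives JS at -172.5° from the x-axis; with |JS| = 13.7, S = (-3.810, 23.60). The perpendicularity gives SU at right angles to JS, so SU runs at 97.50°; with |SU| = 8.9, U = (-4.972, 32.43). Then |CU| = |U − C| = 29.28.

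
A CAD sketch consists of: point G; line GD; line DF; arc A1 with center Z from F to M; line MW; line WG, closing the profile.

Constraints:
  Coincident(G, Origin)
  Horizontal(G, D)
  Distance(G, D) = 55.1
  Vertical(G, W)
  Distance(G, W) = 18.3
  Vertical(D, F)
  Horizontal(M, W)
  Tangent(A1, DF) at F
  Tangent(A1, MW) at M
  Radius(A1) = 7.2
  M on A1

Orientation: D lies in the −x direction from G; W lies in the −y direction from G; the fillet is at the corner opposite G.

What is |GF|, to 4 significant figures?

56.21

The virtual corner opposite G is at (-55.10, -18.30). Since A1 is tangent to DF there, ZF ⟂ DF and tangency of A1 to MW means the radius ZM is perpendicular to MW, with radius 7.2, so the center Z sits 7.2 in from both sides at Z = (-47.90, -11.10). That places the tangent points at F = (-55.10, -11.10) on DF and M = (-47.90, -18.30) on MW. Then |GF| = |F − G| = 56.21.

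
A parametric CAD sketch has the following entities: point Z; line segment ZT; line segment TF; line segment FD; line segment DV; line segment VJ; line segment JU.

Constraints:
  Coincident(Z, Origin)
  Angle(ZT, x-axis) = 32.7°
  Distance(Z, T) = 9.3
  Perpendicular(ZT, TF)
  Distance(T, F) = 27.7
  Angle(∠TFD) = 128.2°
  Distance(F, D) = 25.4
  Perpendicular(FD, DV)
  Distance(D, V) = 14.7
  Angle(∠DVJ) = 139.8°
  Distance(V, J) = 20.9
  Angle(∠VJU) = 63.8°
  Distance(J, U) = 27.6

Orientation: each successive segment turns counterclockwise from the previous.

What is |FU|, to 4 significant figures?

5.440

∠DVJ = 139.8° gives VJ at -55.30° from the x-axis; with |VJ| = 20.9, J = (-21.93, -1.047). ∠VJU = 63.8° gives JU at 60.90° from the x-axis; with |JU| = 27.6, U = (-8.510, 23.07). Then |FU| = |U − F| = 5.440.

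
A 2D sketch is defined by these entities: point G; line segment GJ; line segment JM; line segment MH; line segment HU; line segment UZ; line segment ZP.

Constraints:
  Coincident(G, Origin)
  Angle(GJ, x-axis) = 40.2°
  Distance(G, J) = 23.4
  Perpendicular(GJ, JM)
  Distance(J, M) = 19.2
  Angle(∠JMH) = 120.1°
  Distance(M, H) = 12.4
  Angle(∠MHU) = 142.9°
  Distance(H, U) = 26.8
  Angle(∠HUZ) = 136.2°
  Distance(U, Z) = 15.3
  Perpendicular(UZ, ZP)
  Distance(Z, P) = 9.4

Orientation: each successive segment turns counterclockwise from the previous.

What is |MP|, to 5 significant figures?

42.398

G is at the origin; GJ runs at 40.2° with length 23.4, so J = (17.873, 15.104). GJ is perpendicular to JM, so JM runs at 130.20°; with |JM| = 19.2, M = (5.4800, 29.769). ∠JMH = 120.1° gives MH at -169.90° from the x-axis; with |MH| = 12.4, H = (-6.7278, 27.594). ∠MHU = 142.9° gives HU at -132.80° from the x-axis; with |HU| = 26.8, U = (-24.937, 7.9301). ∠HUZ = 136.2° gives UZ at -89.000° from the x-axis; with |UZ| = 15.3, Z = (-24.670, -7.3676). UZ ⟂ ZP, so ZP runs at 1.0000°; with |ZP| = 9.4, P = (-15.271, -7.2035). Then |MP| = |P − M| = 42.398.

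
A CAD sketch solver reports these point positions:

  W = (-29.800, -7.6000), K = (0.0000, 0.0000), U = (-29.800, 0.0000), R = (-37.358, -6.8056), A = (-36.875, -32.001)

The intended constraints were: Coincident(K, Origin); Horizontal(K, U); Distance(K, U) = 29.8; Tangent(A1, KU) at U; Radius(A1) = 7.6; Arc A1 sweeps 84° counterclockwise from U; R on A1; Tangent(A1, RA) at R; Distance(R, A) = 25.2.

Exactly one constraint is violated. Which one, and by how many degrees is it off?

Tangent(A1, RA) at R — off by 7.10°.

K = (0.00, 0.00) ✓; K.y = 0.00, U.y = 0.00 ✓; |KU| = 29.80 ✓; ∠(WU, UK) = 90.00° ✓; |WU| = 7.600 ✓; bearing(W→R) − bearing(W→U) = 84.00° ✓; |WR| = 7.600 ✓; ∠(WR, RA) = 82.90° ✗; |RA| = 25.20 ✓.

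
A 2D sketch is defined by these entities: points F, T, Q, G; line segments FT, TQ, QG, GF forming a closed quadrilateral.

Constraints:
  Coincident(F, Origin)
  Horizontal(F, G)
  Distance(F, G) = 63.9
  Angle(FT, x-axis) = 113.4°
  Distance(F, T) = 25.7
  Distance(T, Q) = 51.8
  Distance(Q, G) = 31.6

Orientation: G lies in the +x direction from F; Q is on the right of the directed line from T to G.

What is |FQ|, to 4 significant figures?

33.19

Checks: |TQ| = 51.80 ✓; |QG| = 31.60 ✓.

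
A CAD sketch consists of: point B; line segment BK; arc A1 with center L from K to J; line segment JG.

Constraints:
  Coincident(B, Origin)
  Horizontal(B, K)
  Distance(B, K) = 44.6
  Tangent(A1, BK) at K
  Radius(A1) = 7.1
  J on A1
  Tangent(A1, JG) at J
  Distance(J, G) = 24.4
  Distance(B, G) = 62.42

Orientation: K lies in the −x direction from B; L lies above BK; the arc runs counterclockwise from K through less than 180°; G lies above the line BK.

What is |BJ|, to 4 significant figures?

40.76

B is at the origin; B and K share the same y with |BK| = 44.6 and K on the −x side, so K = (-44.60, 0.000). Since A1 is tangent to BK there, LK ⟂ BK, so L = K + (0, 7.1) = (-44.60, 7.100). Since LJ ⟂ JG (tangency), |LG| = √(7.1² + 24.4²) = 25.41 regardless of where J sits on A1. So G lies on both circle(B, 62.42) and circle(L, 25.41); the above-BK intersection is G = (-54.45, 30.53). J is the foot of the tangent from G: J = (-39.08, 11.57).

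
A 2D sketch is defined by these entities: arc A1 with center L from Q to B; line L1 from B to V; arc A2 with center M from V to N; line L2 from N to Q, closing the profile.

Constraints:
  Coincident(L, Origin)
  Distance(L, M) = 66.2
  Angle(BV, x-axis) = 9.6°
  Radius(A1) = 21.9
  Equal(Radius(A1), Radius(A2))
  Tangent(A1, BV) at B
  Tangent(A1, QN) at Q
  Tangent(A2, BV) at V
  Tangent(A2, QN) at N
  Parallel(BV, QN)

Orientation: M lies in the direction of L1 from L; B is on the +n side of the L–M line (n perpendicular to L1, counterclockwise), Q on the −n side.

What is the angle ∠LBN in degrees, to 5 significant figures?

56.510°

Tangency of A1 to both parallel lines with radius 21.9 puts B and Q at L ± 21.9·n: B = (-3.6522, 21.593), Q = (3.6522, -21.593). Equal radii place V and N the same way about M: V = M + 21.9·n = (61.621, 32.633), N = M − 21.9·n = (68.925, -10.553). Then cos ∠LBN = BL·BN / (|BL||BN|), giving 56.510°.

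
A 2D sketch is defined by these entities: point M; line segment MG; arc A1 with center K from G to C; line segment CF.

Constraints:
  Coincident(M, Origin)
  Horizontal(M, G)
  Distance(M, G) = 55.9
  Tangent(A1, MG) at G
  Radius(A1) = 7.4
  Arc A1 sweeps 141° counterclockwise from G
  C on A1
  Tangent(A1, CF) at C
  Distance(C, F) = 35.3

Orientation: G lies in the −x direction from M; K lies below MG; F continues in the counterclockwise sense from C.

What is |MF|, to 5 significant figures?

48.455

M is at the origin; MG is horizontal with |MG| = 55.9 and G on the −x side, so G = (-55.900, 0.0000). Since A1 is tangent to MG there, KG ⟂ MG, so K = G + (0, -7.4) = (-55.900, -7.4000). On A1, G sits at bearing 90° from K; a 141° counterclockwise sweep puts C at bearing 231°, so C = K + 7.4·(cos 231°, sin 231°) = (-60.557, -13.151). Since A1 is tangent to CF there, KC ⟂ CF, so CF runs along (−sin 231°, cos 231°); with |CF| = 35.3, F = (-33.124, -35.366). Then |MF| = |F − M| = 48.455.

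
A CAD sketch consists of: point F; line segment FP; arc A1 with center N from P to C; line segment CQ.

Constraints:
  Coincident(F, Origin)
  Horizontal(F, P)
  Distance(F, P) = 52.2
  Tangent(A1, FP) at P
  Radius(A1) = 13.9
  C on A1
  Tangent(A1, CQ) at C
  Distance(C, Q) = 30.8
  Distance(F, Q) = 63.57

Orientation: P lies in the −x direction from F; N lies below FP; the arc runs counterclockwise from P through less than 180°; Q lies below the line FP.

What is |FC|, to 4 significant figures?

66.91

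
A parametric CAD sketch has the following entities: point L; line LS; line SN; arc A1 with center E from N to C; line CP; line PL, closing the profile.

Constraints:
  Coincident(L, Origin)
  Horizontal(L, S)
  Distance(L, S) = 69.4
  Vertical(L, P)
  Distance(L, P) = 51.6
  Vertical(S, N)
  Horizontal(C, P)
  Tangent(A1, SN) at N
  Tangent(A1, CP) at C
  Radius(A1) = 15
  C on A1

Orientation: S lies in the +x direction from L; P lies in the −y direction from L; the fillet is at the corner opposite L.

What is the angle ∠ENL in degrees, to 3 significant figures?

27.8°

The virtual corner opposite L is at (69.4, -51.6). The tangent condition forces EN to be normal to SN and A1 meets CP tangentially, so EC is at right angles to CP, with radius 15.0, so the center E sits 15.0 in from both sides at E = (54.4, -36.6). That places the tangent points at N = (69.4, -36.6) on SN and C = (54.4, -51.6) on CP. Then cos ∠ENL = NE·NL / (|NE||NL|), giving 27.8°.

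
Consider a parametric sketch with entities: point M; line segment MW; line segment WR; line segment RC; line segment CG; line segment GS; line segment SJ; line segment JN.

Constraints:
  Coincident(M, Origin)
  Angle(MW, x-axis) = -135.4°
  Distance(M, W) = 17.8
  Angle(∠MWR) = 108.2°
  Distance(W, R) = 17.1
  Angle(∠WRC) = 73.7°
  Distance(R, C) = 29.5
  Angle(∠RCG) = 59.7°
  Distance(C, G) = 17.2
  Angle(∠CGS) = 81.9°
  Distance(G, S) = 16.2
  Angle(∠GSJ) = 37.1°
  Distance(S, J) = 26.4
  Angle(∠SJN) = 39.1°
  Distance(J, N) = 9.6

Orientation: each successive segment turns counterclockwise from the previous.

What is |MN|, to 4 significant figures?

7.192

M is at the origin; MW runs at -135.4° with length 17.8, so W = (-12.67, -12.50). ∠MWR = 108.2° gives WR at -63.60° from the x-axis; with |WR| = 17.1, R = (-5.071, -27.81). ∠WRC = 73.7° gives RC at 42.70° from the x-axis; with |RC| = 29.5, C = (16.61, -7.809). ∠RCG = 59.7° gives CG at 163.0° from the x-axis; with |CG| = 17.2, G = (0.1607, -2.780). ∠CGS = 81.9° gives GS at -98.90° from the x-axis; with |GS| = 16.2, S = (-2.346, -18.79). ∠GSJ = 37.1° gives SJ at 44.00° from the x-axis; with |SJ| = 26.4, J = (16.64, -0.4465). ∠SJN = 39.1° gives JN at -175.1° from the x-axis; with |JN| = 9.6, N = (7.080, -1.266). Then |MN| = |N − M| = 7.192.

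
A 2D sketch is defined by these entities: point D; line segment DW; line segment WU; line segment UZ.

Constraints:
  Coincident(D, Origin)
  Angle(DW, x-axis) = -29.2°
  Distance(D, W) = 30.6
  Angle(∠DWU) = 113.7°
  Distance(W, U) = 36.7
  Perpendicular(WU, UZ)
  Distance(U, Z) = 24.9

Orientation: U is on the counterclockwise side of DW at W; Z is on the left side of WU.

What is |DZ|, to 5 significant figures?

49.099

∠DWU = 113.7°, so WU runs at -29.2° + (180° − 113.7°) = 37.100° from the x-axis; with |WU| = 36.7, U = W + 36.7·(cos 37.100°, sin 37.100°) = (55.983, 7.2092). The perpendicularity gives UZ at right angles to WU; with |UZ| = 24.9 on the left of WU, Z = U + 24.9·(-0.60321, 0.79758) = (40.963, 27.069). Then |DZ| = |Z − D| = 49.099.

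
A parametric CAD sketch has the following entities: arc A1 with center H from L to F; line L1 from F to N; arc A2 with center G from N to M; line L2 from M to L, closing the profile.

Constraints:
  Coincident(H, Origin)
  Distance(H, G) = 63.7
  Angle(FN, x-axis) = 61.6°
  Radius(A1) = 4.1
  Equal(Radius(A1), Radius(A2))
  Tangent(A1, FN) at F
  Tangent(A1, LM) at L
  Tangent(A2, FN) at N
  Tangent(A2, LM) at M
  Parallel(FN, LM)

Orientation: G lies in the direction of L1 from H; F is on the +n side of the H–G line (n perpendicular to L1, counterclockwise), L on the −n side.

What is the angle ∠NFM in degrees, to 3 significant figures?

7.34°

Tangency of A1 to both parallel lines with radius 4.1 puts F and L at H ± 4.1·n: F = (-3.61, 1.95), L = (3.61, -1.95). Equal radii place N and M the same way about G: N = G + 4.1·n = (26.7, 58.0), M = G − 4.1·n = (33.9, 54.1). Then cos ∠NFM = FN·FM / (|FN||FM|), giving 7.34°.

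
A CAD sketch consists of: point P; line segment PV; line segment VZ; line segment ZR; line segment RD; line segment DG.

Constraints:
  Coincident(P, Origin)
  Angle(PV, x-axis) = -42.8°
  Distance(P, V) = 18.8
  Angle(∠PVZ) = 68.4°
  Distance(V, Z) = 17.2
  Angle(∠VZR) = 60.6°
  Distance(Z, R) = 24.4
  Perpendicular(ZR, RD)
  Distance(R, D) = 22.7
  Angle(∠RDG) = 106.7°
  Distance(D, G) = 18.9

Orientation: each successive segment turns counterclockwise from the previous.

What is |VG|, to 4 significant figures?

13.32

P is at the origin; PV runs at -42.8° with length 18.8, so V = (13.79, -12.77). ∠PVZ = 68.4° gives VZ at 68.80° from the x-axis; with |VZ| = 17.2, Z = (20.01, 3.262). ∠VZR = 60.6° gives ZR at -171.8° from the x-axis; with |ZR| = 24.4, R = (-4.136, -0.2177). ZR ⟂ RD, so RD runs at -81.80°; with |RD| = 22.7, D = (-0.8988, -22.69). ∠RDG = 106.7° gives DG at -8.500° from the x-axis; with |DG| = 18.9, G = (17.79, -25.48). Then |VG| = |G − V| = 13.32.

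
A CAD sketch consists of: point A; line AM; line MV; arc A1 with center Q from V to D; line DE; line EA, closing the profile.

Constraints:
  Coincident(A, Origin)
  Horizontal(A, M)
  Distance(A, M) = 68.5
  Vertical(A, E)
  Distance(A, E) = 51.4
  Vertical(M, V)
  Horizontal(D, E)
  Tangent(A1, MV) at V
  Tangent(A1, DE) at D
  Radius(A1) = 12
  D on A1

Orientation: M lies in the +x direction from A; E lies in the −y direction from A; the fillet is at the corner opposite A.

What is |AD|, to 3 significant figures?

76.4

The virtual corner opposite A is at (68.5, -51.4). The tangent condition forces QV to be normal to MV and since A1 is tangent to DE there, QD ⟂ DE, with radius 12.0, so the center Q sits 12.0 in from both sides at Q = (56.5, -39.4). That places the tangent points at V = (68.5, -39.4) on MV and D = (56.5, -51.4) on DE. Then |AD| = |D − A| = 76.4.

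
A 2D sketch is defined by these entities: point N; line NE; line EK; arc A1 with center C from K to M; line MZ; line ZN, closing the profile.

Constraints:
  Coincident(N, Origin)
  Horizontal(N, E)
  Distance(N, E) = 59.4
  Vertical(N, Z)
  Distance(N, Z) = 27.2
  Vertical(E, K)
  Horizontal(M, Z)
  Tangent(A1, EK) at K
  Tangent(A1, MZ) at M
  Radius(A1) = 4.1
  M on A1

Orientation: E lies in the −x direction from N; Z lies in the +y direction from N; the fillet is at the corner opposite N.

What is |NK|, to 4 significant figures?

63.73

N is at the origin; NE is horizontal with |NE| = 59.4 and E on the −x side, so E = (-59.40, 0.000). N and Z share the same x with |NZ| = 27.2 and Z on the +y side, so Z = (0.000, 27.20). The virtual corner opposite N is at (-59.40, 27.20). The tangent condition forces CK to be normal to EK and the tangent condition forces CM to be normal to MZ, with radius 4.1, so the center C sits 4.1 in from both sides at C = (-55.30, 23.10). That places the tangent points at K = (-59.40, 23.10) on EK and M = (-55.30, 27.20) on MZ. Then |NK| = |K − N| = 63.73.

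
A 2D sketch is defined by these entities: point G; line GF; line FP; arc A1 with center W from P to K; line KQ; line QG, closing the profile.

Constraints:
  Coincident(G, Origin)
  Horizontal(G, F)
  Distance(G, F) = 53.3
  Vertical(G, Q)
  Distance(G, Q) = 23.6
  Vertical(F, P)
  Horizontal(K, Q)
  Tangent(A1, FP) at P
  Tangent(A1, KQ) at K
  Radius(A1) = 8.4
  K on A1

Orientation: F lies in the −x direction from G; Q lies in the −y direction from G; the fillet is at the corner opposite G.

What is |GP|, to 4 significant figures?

55.42

G is at the origin; GF is horizontal with |GF| = 53.3 and F on the −x side, so F = (-53.30, 0.000). G and Q share the same x with |GQ| = 23.6 and Q on the −y side, so Q = (0.000, -23.60). The virtual corner opposite G is at (-53.30, -23.60). Tangency of A1 to FP means the radius WP is perpendicular to FP and A1 meets KQ tangentially, so WK is at right angles to KQ, with radius 8.4, so the center W sits 8.4 in from both sides at W = (-44.90, -15.20). That places the tangent points at P = (-53.30, -15.20) on FP and K = (-44.90, -23.60) on KQ. Then |GP| = |P − G| = 55.42.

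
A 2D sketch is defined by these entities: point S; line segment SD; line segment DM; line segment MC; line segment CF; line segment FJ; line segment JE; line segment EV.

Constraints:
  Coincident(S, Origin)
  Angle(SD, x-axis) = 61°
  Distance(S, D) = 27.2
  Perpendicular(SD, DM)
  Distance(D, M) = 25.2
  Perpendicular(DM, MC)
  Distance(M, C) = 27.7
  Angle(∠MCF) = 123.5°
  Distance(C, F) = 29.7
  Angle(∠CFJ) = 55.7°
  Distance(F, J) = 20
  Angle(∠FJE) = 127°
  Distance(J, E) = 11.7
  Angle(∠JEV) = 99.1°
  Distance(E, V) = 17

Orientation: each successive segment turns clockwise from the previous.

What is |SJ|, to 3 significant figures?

3.19

S is at the origin; SD runs at 61.0° with length 27.2, so D = (13.2, 23.8). SD is perpendicular to DM, so DM runs at -29.0°; with |DM| = 25.2, M = (35.2, 11.6). The perpendicularity gives MC at right angles to DM, so MC runs at -119°; with |MC| = 27.7, C = (21.8, -12.7). ∠MCF = 123.5° gives CF at -176° from the x-axis; with |CF| = 29.7, F = (-7.81, -15.0). ∠CFJ = 55.7° gives FJ at 60.2° from the x-axis; with |FJ| = 20.0, J = (2.13, 2.37). Then |SJ| = |J − S| = 3.19.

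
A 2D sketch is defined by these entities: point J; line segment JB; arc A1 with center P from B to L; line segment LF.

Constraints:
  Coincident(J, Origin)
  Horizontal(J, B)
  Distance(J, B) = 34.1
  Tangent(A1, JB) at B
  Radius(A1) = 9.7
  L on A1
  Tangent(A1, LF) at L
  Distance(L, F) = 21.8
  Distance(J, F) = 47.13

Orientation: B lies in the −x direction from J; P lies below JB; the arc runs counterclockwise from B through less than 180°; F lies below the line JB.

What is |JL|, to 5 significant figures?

45.025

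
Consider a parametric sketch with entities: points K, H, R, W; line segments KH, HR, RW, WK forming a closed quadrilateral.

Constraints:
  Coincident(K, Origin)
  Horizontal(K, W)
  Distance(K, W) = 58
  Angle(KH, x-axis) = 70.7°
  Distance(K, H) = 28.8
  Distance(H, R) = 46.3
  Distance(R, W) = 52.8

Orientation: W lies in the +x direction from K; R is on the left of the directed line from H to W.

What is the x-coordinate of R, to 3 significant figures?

48.6

K is at the origin; K and W share the same y with |KW| = 58.0 and W in +x, so W = (58.0, 0). KH runs at 70.7° with |KH| = 28.8, so H = (9.52, 27.2). R is determined by |HR| = 46.3 and |RW| = 52.8 together: it lies at the intersection of circle(H, 46.3) and circle(W, 52.8). With |HW| = 55.6, the foot of the radical line on HW is 22.0 from H and the perpendicular offset is √(46.3² − 22.0²) = 40.7. Taking the left-of-HW solution: R = (48.6, 52.0).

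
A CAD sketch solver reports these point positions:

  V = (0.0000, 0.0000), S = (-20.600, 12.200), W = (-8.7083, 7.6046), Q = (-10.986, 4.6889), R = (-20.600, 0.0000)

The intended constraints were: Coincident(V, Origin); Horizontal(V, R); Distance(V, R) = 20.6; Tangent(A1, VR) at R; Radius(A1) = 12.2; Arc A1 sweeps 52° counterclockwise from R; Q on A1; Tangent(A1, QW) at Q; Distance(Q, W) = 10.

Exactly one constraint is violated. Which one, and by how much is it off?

Distance(Q, W) = 10 — off by 6.30.

V = (0.00, 0.00) ✓; V.y = 0.00, R.y = 0.00 ✓; |VR| = 20.60 ✓; ∠(SR, RV) = 90.00° ✓; |SR| = 12.20 ✓; bearing(S→Q) − bearing(S→R) = 52.00° ✓; |SQ| = 12.20 ✓; ∠(SQ, QW) = 90.00° ✓; |QW| = 3.700 ✗.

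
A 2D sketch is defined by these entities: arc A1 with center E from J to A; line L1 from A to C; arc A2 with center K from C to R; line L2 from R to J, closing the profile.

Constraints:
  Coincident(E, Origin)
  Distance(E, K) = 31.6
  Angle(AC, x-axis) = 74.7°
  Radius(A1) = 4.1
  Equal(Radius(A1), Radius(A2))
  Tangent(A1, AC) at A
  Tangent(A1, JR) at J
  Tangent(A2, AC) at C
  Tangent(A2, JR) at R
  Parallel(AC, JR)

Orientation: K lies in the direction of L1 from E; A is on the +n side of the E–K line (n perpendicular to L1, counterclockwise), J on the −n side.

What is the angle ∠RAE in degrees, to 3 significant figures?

75.5°

The slot axis is L1's direction at 74.7°, so u = (cos 74.7°, sin 74.7°) = (0.264, 0.965) and n = (−sin 74.7°, cos 74.7°) = (-0.965, 0.264). E is at the origin and K lies 31.6 along u from E, so K = 31.6·u = (8.34, 30.5). Tangency of A1 to both parallel lines with radius 4.1 puts A and J at E ± 4.1·n: A = (-3.95, 1.08), J = (3.95, -1.08). Equal radii place C and R the same way about K: C = K + 4.1·n = (4.38, 31.6), R = K − 4.1·n = (12.3, 29.4). Then cos ∠RAE = AR·AE / (|AR||AE|), giving 75.5°.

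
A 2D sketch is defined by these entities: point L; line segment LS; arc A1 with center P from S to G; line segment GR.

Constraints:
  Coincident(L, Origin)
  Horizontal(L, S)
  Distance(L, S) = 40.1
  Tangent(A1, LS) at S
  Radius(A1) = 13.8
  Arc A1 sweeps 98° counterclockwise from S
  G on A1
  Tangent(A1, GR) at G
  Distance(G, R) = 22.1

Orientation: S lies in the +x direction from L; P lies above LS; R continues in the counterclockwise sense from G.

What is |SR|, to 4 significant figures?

39.07

L is at the origin; LS is horizontal with |LS| = 40.1 and S on the +x side, so S = (40.10, 0.000). The tangent condition forces PS to be normal to LS, so P = S + (0, 13.8) = (40.10, 13.80). On A1, S sits at bearing -90° from P; a 98° counterclockwise sweep puts G at bearing 8°, so G = P + 13.8·(cos 8°, sin 8°) = (53.77, 15.72). Tangency of A1 to GR means the radius PG is perpendicular to GR, so GR runs along (−sin 8°, cos 8°); with |GR| = 22.1, R = (50.69, 37.61). Then |SR| = |R − S| = 39.07.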